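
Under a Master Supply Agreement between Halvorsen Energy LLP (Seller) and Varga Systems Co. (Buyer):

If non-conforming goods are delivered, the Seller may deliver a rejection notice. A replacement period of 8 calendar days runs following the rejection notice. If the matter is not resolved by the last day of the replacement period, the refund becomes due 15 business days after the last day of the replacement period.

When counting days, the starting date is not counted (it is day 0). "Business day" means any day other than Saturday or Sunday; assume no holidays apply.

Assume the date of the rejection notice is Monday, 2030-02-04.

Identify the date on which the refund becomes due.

Adding 8 calendar days to 2030-02-04 gives 2030-02-12, which is the last day of the replacement period.
The date on which the refund becomes due: 15 business days after Tuesday, 2030-02-12, skipping weekends — Feb 13, Feb 14, Feb 15, Feb 18, …, Mar 1, Mar 4, Mar 5 — lands on Tuesday, 2030-03-05.

2030-03-05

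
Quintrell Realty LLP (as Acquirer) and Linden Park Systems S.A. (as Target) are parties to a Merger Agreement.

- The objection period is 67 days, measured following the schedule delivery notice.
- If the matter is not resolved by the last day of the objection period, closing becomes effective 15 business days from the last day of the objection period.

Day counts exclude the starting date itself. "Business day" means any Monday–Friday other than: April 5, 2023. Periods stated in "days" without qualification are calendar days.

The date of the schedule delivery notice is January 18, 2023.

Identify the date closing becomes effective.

April 17, 2023

The last day of the objection period: 67 calendar days after January 18, 2023 is March 26, 2023.
From Sunday, March 26, 2023, 15 business days (Mar 27, Mar 28, Mar 29, Mar 30, …, Apr 13, Apr 14, Apr 17, skipping weekends and the listed holiday on Apr 5) brings us to Monday, April 17, 2023, which is the date closing becomes effective.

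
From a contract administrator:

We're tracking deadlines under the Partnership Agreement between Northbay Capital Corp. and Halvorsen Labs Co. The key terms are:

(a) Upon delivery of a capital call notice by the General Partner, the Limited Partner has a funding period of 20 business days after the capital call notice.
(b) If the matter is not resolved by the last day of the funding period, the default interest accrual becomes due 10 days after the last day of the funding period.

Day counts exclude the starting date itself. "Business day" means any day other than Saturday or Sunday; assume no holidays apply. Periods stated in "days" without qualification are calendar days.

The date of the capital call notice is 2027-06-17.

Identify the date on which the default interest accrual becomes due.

From Thursday, 2027-06-17, 20 business days (Jun 18, Jun 21, Jun 22, Jun 23, …, Jul 13, Jul 14, Jul 15, skipping weekends) brings us to Thursday, 2027-07-15, which is the last day of the funding period.
The date on which the default interest accrual becomes due: 10 calendar days after 2027-07-15 is 2027-07-25.

2027-07-25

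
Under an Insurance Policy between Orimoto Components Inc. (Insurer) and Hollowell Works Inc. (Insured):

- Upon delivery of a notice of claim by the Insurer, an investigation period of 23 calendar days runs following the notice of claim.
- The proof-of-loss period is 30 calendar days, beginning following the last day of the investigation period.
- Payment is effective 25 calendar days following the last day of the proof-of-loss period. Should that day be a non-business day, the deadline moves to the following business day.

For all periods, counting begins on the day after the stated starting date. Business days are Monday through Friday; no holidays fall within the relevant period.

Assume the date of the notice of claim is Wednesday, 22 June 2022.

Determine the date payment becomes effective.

Adding 23 calendar days to 22 June 2022 gives 15 July 2022, which is the last day of the investigation period.
The last day of the proof-of-loss period: 30 calendar days after 15 July 2022 is 14 August 2022.
The date payment becomes effective: 25 calendar days after 14 August 2022 is 8 September 2022. 8 September 2022 is a Thursday, so no roll-forward applies.

8 September 2022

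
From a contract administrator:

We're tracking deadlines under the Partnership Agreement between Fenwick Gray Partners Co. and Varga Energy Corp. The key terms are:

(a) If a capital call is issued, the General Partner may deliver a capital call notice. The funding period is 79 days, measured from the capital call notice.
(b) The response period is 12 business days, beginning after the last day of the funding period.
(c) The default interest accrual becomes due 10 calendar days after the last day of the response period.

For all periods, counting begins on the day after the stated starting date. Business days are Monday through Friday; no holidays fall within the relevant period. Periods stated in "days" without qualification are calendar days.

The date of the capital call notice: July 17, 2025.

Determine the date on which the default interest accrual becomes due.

The last day of the funding period: July 17, 2025 + 79 days = October 4, 2025.
From Saturday, October 4, 2025, 12 business days (Oct 6, Oct 7, Oct 8, Oct 9, …, Oct 17, Oct 20, Oct 21, skipping weekends) brings us to Tuesday, October 21, 2025, which is the last day of the response period.
The date on which the default interest accrual becomes due: 10 calendar days after October 21, 2025 is October 31, 2025.

October 31, 2025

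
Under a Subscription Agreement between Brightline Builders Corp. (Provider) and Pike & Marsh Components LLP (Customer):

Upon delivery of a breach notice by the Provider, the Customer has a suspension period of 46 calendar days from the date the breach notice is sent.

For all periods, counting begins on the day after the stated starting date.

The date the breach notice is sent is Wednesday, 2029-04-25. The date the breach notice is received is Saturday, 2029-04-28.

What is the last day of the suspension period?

2029-06-10

Adding 46 calendar days to 2029-04-25 gives 2029-06-10, which is the last day of the suspension period.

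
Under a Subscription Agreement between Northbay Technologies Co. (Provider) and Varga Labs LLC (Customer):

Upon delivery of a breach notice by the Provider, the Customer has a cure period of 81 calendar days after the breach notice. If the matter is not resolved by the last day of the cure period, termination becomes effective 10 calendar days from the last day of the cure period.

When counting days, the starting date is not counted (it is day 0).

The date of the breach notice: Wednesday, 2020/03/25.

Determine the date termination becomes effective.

2020/06/24

The last day of the cure period: 2020/03/25 + 81 days = 2020/06/14.
The date termination becomes effective: 2020/06/14 + 10 days = 2020/06/24.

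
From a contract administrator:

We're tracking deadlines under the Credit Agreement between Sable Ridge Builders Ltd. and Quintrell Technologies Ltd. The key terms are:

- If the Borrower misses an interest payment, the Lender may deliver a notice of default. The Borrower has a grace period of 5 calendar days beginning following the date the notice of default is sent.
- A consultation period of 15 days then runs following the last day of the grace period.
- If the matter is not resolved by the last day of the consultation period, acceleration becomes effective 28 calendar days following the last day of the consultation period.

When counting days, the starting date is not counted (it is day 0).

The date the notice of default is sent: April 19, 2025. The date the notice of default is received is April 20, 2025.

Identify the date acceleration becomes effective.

June 6, 2025

Adding 5 calendar days to April 19, 2025 gives April 24, 2025, which is the last day of the grace period.
Adding 15 calendar days to April 24, 2025 gives May 9, 2025, which is the last day of the consultation period.
Adding 28 calendar days to May 9, 2025 gives June 6, 2025, which is the date acceleration becomes effective.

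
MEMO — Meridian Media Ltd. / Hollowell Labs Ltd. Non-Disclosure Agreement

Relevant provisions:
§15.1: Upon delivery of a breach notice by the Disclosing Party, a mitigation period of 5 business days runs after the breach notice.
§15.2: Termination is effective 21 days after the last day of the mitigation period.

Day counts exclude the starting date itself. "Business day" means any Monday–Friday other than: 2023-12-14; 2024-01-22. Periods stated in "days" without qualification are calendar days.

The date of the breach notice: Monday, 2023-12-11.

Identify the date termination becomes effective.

2024-01-09

The last day of the mitigation period: 5 business days after Monday, 2023-12-11, skipping weekends and the listed holiday on Dec 14 — Dec 12, Dec 13, Dec 15, Dec 18, Dec 19 — lands on Tuesday, 2023-12-19.
The date termination becomes effective: 2023-12-19 + 21 days = 2024-01-09.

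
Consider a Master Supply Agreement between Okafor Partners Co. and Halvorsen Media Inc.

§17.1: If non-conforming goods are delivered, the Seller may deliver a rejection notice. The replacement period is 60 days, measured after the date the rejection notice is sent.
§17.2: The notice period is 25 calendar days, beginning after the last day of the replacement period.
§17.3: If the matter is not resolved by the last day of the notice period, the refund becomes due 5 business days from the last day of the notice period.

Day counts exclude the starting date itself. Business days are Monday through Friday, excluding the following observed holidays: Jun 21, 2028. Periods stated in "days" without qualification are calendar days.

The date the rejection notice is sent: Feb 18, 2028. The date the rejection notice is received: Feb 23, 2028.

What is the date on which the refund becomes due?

Adding 60 calendar days to Feb 18, 2028 gives Apr 18, 2028, which is the last day of the replacement period.
Adding 25 calendar days to Apr 18, 2028 gives May 13, 2028, which is the last day of the notice period.
From Saturday, May 13, 2028, 5 business days (May 15, May 16, May 17, May 18, May 19, skipping weekends) brings us to Friday, May 19, 2028, which is the date on which the refund becomes due.

May 19, 2028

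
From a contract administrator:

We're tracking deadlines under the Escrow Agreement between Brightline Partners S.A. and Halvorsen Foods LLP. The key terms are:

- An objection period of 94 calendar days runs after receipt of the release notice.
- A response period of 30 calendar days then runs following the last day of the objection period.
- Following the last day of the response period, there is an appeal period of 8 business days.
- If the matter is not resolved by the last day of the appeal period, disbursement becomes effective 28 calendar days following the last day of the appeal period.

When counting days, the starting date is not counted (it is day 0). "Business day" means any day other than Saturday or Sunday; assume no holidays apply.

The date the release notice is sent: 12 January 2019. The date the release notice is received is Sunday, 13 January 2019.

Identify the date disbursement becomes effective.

26 June 2019

The last day of the objection period: 13 January 2019 + 94 days = 17 April 2019.
The last day of the response period: 17 April 2019 + 30 days = 17 May 2019.
The last day of the appeal period: 8 business days after Friday, 17 May 2019, skipping weekends — May 20, May 21, May 22, May 23, May 24, May 27, May 28, May 29 — lands on Wednesday, 29 May 2019.
The date disbursement becomes effective: 28 calendar days after 29 May 2019 is 26 June 2019.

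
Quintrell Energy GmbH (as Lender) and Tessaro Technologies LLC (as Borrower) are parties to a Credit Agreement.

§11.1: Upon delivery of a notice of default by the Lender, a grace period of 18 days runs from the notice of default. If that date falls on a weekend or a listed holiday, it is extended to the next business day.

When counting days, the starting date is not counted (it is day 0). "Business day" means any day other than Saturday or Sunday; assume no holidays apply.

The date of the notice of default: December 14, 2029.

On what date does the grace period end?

The last day of the grace period: December 14, 2029 + 18 days = January 1, 2030. January 1, 2030 is a Tuesday, so no roll-forward applies.

January 1, 2030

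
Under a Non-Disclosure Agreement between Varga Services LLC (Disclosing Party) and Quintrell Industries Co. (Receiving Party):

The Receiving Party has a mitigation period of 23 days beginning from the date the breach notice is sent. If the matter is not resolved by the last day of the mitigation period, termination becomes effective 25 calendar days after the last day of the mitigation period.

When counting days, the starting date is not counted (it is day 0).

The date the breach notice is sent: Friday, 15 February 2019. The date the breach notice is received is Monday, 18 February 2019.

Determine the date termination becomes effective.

Adding 23 calendar days to 15 February 2019 gives 10 March 2019, which is the last day of the mitigation period.
The date termination becomes effective: 25 calendar days after 10 March 2019 is 4 April 2019.

4 April 2019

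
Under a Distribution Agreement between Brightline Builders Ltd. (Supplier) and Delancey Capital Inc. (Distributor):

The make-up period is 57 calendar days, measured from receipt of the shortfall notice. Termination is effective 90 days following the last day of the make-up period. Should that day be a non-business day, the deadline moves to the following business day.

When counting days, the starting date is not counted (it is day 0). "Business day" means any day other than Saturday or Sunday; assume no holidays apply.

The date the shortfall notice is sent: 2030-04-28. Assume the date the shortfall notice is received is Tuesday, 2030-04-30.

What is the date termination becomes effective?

2030-09-24

The last day of the make-up period: 57 calendar days after 2030-04-30 is 2030-06-26.
The date termination becomes effective: 2030-06-26 + 90 days = 2030-09-24. 2030-09-24 is a Tuesday, so no roll-forward applies.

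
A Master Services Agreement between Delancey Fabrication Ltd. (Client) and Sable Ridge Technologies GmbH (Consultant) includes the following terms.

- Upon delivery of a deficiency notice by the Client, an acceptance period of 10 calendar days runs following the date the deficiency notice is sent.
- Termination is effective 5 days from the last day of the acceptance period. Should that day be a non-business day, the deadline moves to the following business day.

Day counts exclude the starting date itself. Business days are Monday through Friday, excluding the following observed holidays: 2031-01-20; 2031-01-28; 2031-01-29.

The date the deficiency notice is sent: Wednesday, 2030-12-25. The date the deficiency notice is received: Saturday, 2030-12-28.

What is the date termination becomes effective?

Adding 10 calendar days to 2030-12-25 gives 2031-01-04, which is the last day of the acceptance period.
The date termination becomes effective: 2031-01-04 + 5 days = 2031-01-09. 2031-01-09 is a Thursday and is not a listed holiday, so no roll-forward applies.

2031-01-09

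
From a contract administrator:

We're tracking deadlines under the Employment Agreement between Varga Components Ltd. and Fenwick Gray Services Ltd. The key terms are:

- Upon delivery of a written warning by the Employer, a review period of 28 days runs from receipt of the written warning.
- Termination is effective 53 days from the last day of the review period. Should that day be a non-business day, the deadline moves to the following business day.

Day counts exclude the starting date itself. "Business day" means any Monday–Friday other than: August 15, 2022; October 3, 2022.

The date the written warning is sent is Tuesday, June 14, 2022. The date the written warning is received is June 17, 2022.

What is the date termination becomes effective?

Adding 28 calendar days to June 17, 2022 gives July 15, 2022, which is the last day of the review period.
The date termination becomes effective: July 15, 2022 + 53 days = September 6, 2022. September 6, 2022 is a Tuesday and is not a listed holiday, so no roll-forward applies.

September 6, 2022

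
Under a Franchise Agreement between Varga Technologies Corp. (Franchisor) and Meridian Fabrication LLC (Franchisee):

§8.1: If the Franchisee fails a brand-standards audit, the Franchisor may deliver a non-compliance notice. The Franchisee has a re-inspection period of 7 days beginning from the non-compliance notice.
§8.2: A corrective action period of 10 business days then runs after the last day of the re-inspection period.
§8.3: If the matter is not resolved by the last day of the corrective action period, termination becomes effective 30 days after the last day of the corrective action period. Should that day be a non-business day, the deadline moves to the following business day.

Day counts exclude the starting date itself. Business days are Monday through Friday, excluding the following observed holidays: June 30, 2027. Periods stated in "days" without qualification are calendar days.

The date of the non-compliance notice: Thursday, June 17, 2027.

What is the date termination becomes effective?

August 9, 2027

The last day of the re-inspection period: June 17, 2027 + 7 days = June 24, 2027.
The last day of the corrective action period: counting 10 business days from Thursday, June 24, 2027 (Jun 25, Jun 28, Jun 29, Jul 1, Jul 2, Jul 5, Jul 6, Jul 7, Jul 8, Jul 9, skipping weekends and the listed holiday on Jun 30) reaches Friday, July 9, 2027.
The date termination becomes effective: July 9, 2027 + 30 days = August 8, 2027. That falls on a Sunday, so it rolls to the next business day, Monday, August 9, 2027.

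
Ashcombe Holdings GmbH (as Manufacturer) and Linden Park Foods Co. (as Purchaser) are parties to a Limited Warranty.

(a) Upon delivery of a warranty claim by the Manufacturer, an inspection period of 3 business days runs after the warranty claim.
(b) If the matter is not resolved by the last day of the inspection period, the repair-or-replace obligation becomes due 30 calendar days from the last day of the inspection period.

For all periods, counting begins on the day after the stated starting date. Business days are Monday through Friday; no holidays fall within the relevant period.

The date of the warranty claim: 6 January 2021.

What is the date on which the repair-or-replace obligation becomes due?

10 February 2021

The last day of the inspection period: counting 3 business days from Wednesday, 6 January 2021 (Jan 7, Jan 8, Jan 11, skipping weekends) reaches Monday, 11 January 2021.
The date on which the repair-or-replace obligation becomes due: 11 January 2021 + 30 days = 10 February 2021.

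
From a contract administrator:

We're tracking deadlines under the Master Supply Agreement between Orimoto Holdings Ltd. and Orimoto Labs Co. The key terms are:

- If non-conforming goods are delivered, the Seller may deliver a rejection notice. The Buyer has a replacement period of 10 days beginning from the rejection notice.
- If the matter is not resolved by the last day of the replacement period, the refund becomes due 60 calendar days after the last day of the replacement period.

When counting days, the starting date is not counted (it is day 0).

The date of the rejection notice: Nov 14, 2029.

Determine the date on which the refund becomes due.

The last day of the replacement period: Nov 14, 2029 + 10 days = Nov 24, 2029.
The date on which the refund becomes due: 60 calendar days after Nov 24, 2029 is Jan 23, 2030.

Jan 23, 2030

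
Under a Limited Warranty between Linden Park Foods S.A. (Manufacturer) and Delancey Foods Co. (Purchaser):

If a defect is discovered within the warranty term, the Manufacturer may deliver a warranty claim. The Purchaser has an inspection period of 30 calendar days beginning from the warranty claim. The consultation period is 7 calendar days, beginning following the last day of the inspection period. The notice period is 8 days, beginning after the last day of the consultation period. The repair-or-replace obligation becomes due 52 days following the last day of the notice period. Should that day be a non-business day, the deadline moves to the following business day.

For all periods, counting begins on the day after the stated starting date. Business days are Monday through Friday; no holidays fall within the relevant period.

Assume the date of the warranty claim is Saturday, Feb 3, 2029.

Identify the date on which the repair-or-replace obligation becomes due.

Adding 30 calendar days to Feb 3, 2029 gives Mar 5, 2029, which is the last day of the inspection period.
Adding 7 calendar days to Mar 5, 2029 gives Mar 12, 2029, which is the last day of the consultation period.
Adding 8 calendar days to Mar 12, 2029 gives Mar 20, 2029, which is the last day of the notice period.
The date on which the repair-or-replace obligation becomes due: Mar 20, 2029 + 52 days = May 11, 2029. May 11, 2029 is a Friday, so no roll-forward applies.

May 11, 2029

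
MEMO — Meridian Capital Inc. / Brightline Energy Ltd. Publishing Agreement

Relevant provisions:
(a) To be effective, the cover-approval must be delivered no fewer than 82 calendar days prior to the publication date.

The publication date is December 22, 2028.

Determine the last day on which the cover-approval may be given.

October 1, 2028

Counting back 82 calendar days from December 22, 2028 gives October 1, 2028.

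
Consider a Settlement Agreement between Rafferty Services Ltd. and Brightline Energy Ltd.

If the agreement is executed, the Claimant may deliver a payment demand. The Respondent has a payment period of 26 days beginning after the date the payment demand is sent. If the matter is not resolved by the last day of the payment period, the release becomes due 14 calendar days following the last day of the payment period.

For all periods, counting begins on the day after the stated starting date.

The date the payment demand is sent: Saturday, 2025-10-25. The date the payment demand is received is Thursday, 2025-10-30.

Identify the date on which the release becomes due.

The last day of the payment period: 26 calendar days after 2025-10-25 is 2025-11-20.
The date on which the release becomes due: 14 calendar days after 2025-11-20 is 2025-12-04.

2025-12-04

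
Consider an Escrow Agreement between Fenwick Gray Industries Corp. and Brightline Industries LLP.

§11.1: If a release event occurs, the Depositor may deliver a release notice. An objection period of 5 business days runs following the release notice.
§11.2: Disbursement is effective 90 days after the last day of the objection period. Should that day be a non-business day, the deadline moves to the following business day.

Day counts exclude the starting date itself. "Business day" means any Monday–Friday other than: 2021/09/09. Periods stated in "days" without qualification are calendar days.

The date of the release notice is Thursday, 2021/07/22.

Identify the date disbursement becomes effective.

2021/10/27

The last day of the objection period: counting 5 business days from Thursday, 2021/07/22 (Jul 23, Jul 26, Jul 27, Jul 28, Jul 29, skipping weekends) reaches Thursday, 2021/07/29.
Adding 90 calendar days to 2021/07/29 gives 2021/10/27, which is the date disbursement becomes effective. 2021/10/27 is a Wednesday and is not a listed holiday, so no roll-forward applies.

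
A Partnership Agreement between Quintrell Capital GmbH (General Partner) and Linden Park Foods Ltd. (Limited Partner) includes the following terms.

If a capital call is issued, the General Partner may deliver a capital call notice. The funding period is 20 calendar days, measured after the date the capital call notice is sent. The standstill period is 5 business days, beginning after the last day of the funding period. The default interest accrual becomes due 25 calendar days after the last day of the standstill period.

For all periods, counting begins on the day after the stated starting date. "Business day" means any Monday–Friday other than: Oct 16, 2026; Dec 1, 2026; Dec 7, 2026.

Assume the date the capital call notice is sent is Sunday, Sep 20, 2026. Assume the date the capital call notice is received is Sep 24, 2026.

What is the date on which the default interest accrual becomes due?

Nov 13, 2026

Adding 20 calendar days to Sep 20, 2026 gives Oct 10, 2026, which is the last day of the funding period.
From Saturday, Oct 10, 2026, 5 business days (Oct 12, Oct 13, Oct 14, Oct 15, Oct 19, skipping weekends and the listed holiday on Oct 16) brings us to Monday, Oct 19, 2026, which is the last day of the standstill period.
Adding 25 calendar days to Oct 19, 2026 gives Nov 13, 2026, which is the date on which the default interest accrual becomes due.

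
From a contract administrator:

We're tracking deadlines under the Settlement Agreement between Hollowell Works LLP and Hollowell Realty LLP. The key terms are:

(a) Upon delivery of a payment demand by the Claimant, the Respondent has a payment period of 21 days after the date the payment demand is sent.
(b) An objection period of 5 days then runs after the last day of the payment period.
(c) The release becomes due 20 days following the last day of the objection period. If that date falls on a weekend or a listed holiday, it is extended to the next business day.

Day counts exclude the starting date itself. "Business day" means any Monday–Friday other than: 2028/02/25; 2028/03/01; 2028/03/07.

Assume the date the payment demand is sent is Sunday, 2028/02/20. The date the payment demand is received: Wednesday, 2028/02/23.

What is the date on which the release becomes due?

2028/04/06

The last day of the payment period: 21 calendar days after 2028/02/20 is 2028/03/12.
Adding 5 calendar days to 2028/03/12 gives 2028/03/17, which is the last day of the objection period.
The date on which the release becomes due: 20 calendar days after 2028/03/17 is 2028/04/06. 2028/04/06 is a Thursday and is not a listed holiday, so no roll-forward applies.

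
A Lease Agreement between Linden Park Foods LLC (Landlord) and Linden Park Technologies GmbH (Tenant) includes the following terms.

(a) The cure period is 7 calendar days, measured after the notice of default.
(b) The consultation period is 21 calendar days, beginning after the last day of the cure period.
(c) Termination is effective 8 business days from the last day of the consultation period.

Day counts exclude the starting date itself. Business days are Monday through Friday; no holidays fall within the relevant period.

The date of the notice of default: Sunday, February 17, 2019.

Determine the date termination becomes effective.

March 27, 2019

The last day of the cure period: 7 calendar days after February 17, 2019 is February 24, 2019.
The last day of the consultation period: 21 calendar days after February 24, 2019 is March 17, 2019.
The date termination becomes effective: counting 8 business days from Sunday, March 17, 2019 (Mar 18, Mar 19, Mar 20, Mar 21, Mar 22, Mar 25, Mar 26, Mar 27, skipping weekends) reaches Wednesday, March 27, 2019.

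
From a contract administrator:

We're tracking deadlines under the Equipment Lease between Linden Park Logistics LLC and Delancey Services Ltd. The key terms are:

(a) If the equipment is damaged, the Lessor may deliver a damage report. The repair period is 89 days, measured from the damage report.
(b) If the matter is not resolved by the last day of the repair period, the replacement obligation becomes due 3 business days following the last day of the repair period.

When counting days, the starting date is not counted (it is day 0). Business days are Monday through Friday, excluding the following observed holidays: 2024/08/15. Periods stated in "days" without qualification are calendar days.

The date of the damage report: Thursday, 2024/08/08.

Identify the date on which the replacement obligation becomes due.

The last day of the repair period: 89 calendar days after 2024/08/08 is 2024/11/05.
The date on which the replacement obligation becomes due: 3 business days after Tuesday, 2024/11/05, skipping weekends — Nov 6, Nov 7, Nov 8 — lands on Friday, 2024/11/08.

2024/11/08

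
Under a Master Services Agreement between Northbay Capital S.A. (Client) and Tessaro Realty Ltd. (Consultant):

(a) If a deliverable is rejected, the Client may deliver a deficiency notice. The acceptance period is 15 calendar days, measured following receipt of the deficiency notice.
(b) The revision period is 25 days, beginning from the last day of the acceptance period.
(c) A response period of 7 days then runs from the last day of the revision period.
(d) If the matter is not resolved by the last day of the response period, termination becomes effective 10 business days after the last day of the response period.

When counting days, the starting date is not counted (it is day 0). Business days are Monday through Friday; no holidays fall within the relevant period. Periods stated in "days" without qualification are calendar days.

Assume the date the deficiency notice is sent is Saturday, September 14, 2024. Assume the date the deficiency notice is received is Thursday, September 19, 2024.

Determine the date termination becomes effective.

November 19, 2024

The last day of the acceptance period: 15 calendar days after September 19, 2024 is October 4, 2024.
Adding 25 calendar days to October 4, 2024 gives October 29, 2024, which is the last day of the revision period.
The last day of the response period: October 29, 2024 + 7 days = November 5, 2024.
The date termination becomes effective: counting 10 business days from Tuesday, November 5, 2024 (Nov 6, Nov 7, Nov 8, Nov 11, Nov 12, Nov 13, Nov 14, Nov 15, Nov 18, Nov 19, skipping weekends) reaches Tuesday, November 19, 2024.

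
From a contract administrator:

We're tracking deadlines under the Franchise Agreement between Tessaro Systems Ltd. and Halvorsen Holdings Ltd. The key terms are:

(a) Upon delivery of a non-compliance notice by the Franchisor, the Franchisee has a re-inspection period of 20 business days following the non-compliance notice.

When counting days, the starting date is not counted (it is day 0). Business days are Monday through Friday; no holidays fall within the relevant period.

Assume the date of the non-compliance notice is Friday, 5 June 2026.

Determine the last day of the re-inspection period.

The last day of the re-inspection period: 20 business days after Friday, 5 June 2026, skipping weekends — Jun 8, Jun 9, Jun 10, Jun 11, …, Jul 1, Jul 2, Jul 3 — lands on Friday, 3 July 2026.

3 July 2026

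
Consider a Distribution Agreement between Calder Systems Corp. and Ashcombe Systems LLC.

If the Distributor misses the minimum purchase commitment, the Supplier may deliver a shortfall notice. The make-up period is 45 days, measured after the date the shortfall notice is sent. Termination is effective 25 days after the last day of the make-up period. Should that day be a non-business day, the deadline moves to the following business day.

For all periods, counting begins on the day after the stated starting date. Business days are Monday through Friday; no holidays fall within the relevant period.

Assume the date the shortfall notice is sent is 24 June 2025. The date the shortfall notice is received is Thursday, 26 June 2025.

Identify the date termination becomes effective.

2 September 2025

Adding 45 calendar days to 24 June 2025 gives 8 August 2025, which is the last day of the make-up period.
The date termination becomes effective: 8 August 2025 + 25 days = 2 September 2025. 2 September 2025 is a Tuesday, so no roll-forward applies.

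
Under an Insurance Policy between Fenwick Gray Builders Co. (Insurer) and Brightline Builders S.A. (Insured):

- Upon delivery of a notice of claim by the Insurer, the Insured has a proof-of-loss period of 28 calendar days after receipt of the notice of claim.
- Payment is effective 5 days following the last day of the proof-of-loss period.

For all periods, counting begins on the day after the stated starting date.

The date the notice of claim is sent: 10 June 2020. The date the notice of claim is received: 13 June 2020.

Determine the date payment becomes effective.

The last day of the proof-of-loss period: 28 calendar days after 13 June 2020 is 11 July 2020.
Adding 5 calendar days to 11 July 2020 gives 16 July 2020, which is the date payment becomes effective.

16 July 2020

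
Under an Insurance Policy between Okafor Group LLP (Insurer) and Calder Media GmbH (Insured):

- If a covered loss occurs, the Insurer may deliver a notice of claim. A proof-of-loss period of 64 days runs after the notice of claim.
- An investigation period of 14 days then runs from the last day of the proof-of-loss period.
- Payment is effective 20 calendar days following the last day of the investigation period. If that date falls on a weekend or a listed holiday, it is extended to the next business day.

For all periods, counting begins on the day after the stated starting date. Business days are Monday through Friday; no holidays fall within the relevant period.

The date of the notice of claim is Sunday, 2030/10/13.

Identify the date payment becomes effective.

The last day of the proof-of-loss period: 2030/10/13 + 64 days = 2030/12/16.
The last day of the investigation period: 14 calendar days after 2030/12/16 is 2030/12/30.
Adding 20 calendar days to 2030/12/30 gives 2031/01/19, which is the date payment becomes effective. That falls on a Sunday, so it rolls to the next business day, Monday, 2031/01/20.

2031/01/20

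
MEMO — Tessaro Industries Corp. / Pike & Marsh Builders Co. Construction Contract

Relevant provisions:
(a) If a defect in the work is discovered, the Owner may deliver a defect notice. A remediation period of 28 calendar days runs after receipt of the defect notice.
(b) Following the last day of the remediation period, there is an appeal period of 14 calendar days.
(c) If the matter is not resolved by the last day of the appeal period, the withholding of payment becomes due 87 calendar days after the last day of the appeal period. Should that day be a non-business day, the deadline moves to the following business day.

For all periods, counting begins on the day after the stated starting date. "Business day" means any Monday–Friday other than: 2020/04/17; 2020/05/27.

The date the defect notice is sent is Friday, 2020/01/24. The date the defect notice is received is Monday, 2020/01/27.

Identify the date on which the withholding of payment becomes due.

2020/06/04

The last day of the remediation period: 28 calendar days after 2020/01/27 is 2020/02/24.
The last day of the appeal period: 14 calendar days after 2020/02/24 is 2020/03/09.
The date on which the withholding of payment becomes due: 2020/03/09 + 87 days = 2020/06/04. 2020/06/04 is a Thursday and is not a listed holiday, so no roll-forward applies.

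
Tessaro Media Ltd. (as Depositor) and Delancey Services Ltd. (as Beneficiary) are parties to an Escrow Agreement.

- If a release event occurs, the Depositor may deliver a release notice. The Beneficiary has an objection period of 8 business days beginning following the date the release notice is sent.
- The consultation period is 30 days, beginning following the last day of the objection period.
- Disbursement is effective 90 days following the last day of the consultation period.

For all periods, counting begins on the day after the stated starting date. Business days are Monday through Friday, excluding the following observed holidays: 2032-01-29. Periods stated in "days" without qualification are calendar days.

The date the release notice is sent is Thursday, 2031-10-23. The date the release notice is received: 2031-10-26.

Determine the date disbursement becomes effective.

The last day of the objection period: counting 8 business days from Thursday, 2031-10-23 (Oct 24, Oct 27, Oct 28, Oct 29, Oct 30, Oct 31, Nov 3, Nov 4, skipping weekends) reaches Tuesday, 2031-11-04.
The last day of the consultation period: 2031-11-04 + 30 days = 2031-12-04.
The date disbursement becomes effective: 2031-12-04 + 90 days = 2032-03-03.

2032-03-03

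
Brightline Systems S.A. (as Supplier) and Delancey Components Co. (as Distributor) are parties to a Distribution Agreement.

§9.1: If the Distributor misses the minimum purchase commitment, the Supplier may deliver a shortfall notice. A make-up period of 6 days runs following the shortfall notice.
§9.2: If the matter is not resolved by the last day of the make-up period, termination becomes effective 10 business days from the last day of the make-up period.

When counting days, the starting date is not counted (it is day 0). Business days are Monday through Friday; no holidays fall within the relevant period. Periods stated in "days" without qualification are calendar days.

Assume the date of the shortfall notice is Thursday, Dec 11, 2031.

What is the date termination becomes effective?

The last day of the make-up period: 6 calendar days after Dec 11, 2031 is Dec 17, 2031.
From Wednesday, Dec 17, 2031, 10 business days (Dec 18, Dec 19, Dec 22, Dec 23, Dec 24, Dec 25, Dec 26, Dec 29, Dec 30, Dec 31, skipping weekends) brings us to Wednesday, Dec 31, 2031, which is the date termination becomes effective.

Dec 31, 2031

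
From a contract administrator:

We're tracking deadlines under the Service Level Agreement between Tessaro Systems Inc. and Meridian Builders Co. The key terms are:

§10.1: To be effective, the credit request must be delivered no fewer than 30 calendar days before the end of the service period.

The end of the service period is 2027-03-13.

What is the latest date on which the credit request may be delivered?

2027-02-11

2027-03-13 minus 30 days is 2027-02-11.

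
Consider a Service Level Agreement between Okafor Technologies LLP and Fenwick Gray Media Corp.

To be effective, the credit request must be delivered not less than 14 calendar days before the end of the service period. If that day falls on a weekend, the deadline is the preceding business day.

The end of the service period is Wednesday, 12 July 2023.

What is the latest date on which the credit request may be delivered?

12 July 2023 minus 14 days is 28 June 2023. That is a Wednesday, so no adjustment is needed.

28 June 2023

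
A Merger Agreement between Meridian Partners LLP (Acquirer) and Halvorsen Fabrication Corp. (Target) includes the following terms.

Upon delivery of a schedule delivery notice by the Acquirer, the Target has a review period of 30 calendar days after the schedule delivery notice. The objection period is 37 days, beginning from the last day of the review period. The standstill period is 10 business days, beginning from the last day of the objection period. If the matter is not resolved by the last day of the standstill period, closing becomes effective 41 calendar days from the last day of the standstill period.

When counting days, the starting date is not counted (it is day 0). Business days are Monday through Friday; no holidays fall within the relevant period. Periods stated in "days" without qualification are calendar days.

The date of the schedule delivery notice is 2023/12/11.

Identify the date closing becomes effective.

The last day of the review period: 2023/12/11 + 30 days = 2024/01/10.
The last day of the objection period: 2024/01/10 + 37 days = 2024/02/16.
The last day of the standstill period: counting 10 business days from Friday, 2024/02/16 (Feb 19, Feb 20, Feb 21, Feb 22, Feb 23, Feb 26, Feb 27, Feb 28, Feb 29, Mar 1, skipping weekends) reaches Friday, 2024/03/01.
Adding 41 calendar days to 2024/03/01 gives 2024/04/11, which is the date closing becomes effective.

2024/04/11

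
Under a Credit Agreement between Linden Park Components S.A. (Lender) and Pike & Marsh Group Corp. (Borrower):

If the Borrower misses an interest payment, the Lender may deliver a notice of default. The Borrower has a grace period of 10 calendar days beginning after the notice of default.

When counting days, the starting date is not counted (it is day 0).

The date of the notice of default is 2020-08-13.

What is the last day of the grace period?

2020-08-23

The last day of the grace period: 10 calendar days after 2020-08-13 is 2020-08-23.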